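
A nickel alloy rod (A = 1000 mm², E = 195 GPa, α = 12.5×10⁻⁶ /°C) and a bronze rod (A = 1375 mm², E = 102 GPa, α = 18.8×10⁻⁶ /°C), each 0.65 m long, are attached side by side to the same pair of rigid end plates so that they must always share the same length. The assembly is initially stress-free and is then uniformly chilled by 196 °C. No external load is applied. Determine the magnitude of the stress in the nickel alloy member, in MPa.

σ ≈ 101 MPa (compressive)

The bronze has the larger α, so on cooling it would change length more than the nickel alloy if both were free. The rigid plates force a common final length, so the bronze is put into tension and the nickel alloy into compression, with equal and opposite forces P (no external load).
Equating the net (thermal + elastic) strains gives |α₁ − α₂|·ΔT = P·[1/(A₁E₁) + 1/(A₂E₂)].
|α₁ − α₂|·ΔT = 6.3×10⁻⁶ × 196 = 0.001235.
1/(A₁E₁) + 1/(A₂E₂) = 1/(1000×195×10³) + 1/(1375×102×10³) = 1.226×10⁻⁸ N⁻¹.
So P = 0.001235 / 1.226×10⁻⁸ = 100.7 kN.
σ_{nickel alloy} = P/A₁ = 100700/1000 = 100.7 MPa, compressive.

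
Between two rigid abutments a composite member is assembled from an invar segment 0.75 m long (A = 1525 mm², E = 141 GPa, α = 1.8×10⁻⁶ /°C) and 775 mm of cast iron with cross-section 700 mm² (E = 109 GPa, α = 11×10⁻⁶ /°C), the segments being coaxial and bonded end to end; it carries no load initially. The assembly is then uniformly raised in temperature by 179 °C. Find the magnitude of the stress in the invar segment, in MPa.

Free thermal expansion of the whole bar: Σ αᵢΔT Lᵢ = 1.8×10⁻⁶×179×750 + 11×10⁻⁶×179×775 = 1.768 mm.
Since the ends are fixed, an axial force P builds up, equal in every segment, with P · Σ Lᵢ/(AᵢEᵢ) = δ_free.
Σ Lᵢ/(AᵢEᵢ) = 750/(1525×141×10³) + 775/(700×109×10³) = 1.365×10⁻⁵ mm/N.
P = 1.768 / 1.365×10⁻⁵ = 129500 N = 129.5 kN, compressive.
σ_{invar} = P / A = 129500 / 1525 = 84.95 MPa.

σ ≈ 84.9 MPa (compressive)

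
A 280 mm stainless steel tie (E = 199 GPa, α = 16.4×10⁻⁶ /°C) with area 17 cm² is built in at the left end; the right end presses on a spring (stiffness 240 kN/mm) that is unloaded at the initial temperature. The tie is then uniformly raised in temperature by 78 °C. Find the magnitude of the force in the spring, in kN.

The unrestrained thermal change is αΔT L = 16.4×10⁻⁶ × 78 × 280 = 0.3582 mm.
With a force P in the spring, the elastic change of the tie is PL/(AE) and that of the spring is P/k; compatibility requires their sum to equal δ_free.
P [ L/(AE) + 1/k ] = δ_free → P [ 280/(1700×199×10³) + 1/(240×10³) ] = 0.3582.
P = 0.3582 / 4.994×10⁻⁶ = 71720 N.

P ≈ 71.7 kN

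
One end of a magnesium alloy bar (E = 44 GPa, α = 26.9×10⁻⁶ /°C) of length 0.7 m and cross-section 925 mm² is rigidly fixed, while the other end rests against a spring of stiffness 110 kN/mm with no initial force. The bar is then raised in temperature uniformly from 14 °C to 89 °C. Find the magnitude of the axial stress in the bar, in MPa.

Free thermal expansion: δ_free = αΔT L = 26.9×10⁻⁶ × 75 × 700 = 1.412 mm.
Let P be the compressive force at the spring. The bar shortens elastically by PL/(AE) and the spring compresses by P/k; together these equal δ_free.
So P = δ_free / [L/(AE) + 1/k] = 1.412 / [ 700/(925×44×10³) + 1/(110×10³) ].
P = 1.412 / 2.629×10⁻⁵ = 53720 N.
σ = P/A = 53720/925 = 58.07 MPa.

σ ≈ 58.1 MPa (compressive)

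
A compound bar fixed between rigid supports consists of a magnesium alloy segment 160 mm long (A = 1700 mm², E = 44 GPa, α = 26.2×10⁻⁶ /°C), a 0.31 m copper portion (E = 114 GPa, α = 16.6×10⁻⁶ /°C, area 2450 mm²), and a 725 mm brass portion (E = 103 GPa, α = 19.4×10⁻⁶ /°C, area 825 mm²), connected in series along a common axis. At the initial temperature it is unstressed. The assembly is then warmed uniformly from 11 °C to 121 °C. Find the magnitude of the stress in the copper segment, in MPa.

With the walls removed the bar would change length by δ_free = Σ αᵢΔT Lᵢ = 26.2×10⁻⁶×110×160 + 16.6×10⁻⁶×110×310 + 19.4×10⁻⁶×110×725 = 2.574 mm.
Since the ends are fixed, an axial force P builds up, equal in every segment, with P · Σ Lᵢ/(AᵢEᵢ) = δ_free.
The series flexibility is Σ Lᵢ/(AᵢEᵢ) = 160/(1700×44×10³) + 310/(2450×114×10³) + 725/(825×103×10³) = 1.178×10⁻⁵ mm/N.
P = 2.574 / 1.178×10⁻⁵ = 218500 N = 218.5 kN, compressive.
σ_{copper} = P / A = 218500 / 2450 = 89.19 MPa.

σ ≈ 89.2 MPa (compressive)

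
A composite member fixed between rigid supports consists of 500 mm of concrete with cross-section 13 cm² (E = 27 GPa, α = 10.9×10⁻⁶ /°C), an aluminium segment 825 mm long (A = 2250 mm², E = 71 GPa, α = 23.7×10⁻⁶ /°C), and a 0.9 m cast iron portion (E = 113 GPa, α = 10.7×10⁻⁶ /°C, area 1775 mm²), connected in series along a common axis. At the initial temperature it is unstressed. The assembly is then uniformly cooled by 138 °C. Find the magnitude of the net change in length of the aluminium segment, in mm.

|ΔL| ≈ 1.67 mm

If the supports were absent, the total length change would be Σ αᵢΔT Lᵢ = 10.9×10⁻⁶×138×500 + 23.7×10⁻⁶×138×825 + 10.7×10⁻⁶×138×900 = 4.779 mm.
Since the ends are fixed, an axial force P builds up, equal in every segment, with P · Σ Lᵢ/(AᵢEᵢ) = δ_free.
Σ Lᵢ/(AᵢEᵢ) = 500/(1300×27×10³) + 825/(2250×71×10³) + 900/(1775×113×10³) = 2.39×10⁻⁵ mm/N.
P = 4.779 / 2.39×10⁻⁵ = 200000 N = 200 kN, tensile.
For the aluminium segment, free thermal change = 23.7×10⁻⁶×138×825 = 2.698 mm and elastic change from P = 200000×825/(2250×71×10³) = 1.033 mm; these oppose, so the net change is 1.67 mm (segment shortens).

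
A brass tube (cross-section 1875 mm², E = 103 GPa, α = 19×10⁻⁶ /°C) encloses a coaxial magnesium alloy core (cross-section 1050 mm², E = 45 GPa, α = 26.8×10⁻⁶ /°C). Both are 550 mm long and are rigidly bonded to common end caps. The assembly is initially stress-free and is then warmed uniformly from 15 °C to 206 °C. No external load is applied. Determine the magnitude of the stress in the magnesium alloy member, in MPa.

σ ≈ 53.9 MPa (compressive)

Equilibrium of a rigid end plate with no external load gives equal and opposite internal forces ±P in the two members. Since α_{magnesium alloy} > α_{brass}, heating drives the magnesium alloy into compression and the brass into tension.
Compatibility of the two members (thermal + elastic change equal): (α₁ − α₂)ΔT = P·[1/(A₁E₁) + 1/(A₂E₂)].
|α₁ − α₂|·ΔT = 7.8×10⁻⁶ × 191 = 0.00149.
1/(A₁E₁) + 1/(A₂E₂) = 1/(1875×103×10³) + 1/(1050×45×10³) = 2.634×10⁻⁸ N⁻¹.
P = 0.00149 / 2.634×10⁻⁸ = 56560 N = 56.56 kN.
σ_{magnesium alloy} = P/A₂ = 56560/1050 = 53.86 MPa, compressive.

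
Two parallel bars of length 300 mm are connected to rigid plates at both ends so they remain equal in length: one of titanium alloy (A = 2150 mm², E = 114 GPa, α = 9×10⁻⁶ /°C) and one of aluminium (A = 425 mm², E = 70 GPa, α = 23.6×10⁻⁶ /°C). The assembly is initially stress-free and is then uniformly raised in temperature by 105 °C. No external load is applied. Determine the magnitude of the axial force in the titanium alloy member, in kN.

P ≈ 40.7 kN (tensile in the titanium alloy)

Equilibrium of a rigid end plate with no external load gives equal and opposite internal forces ±P in the two members. Since α_{aluminium} > α_{titanium alloy}, heating drives the aluminium into compression and the titanium alloy into tension.
Setting the final lengths equal and cancelling L: (α₁ − α₂)ΔT = P/(A₁E₁) + P/(A₂E₂).
|α₁ − α₂|·ΔT = 14.6×10⁻⁶ × 105 = 0.001533.
1/(A₁E₁) + 1/(A₂E₂) = 1/(2150×114×10³) + 1/(425×70×10³) = 3.769×10⁻⁸ N⁻¹.
So P = 0.001533 / 3.769×10⁻⁸ = 40.67 kN.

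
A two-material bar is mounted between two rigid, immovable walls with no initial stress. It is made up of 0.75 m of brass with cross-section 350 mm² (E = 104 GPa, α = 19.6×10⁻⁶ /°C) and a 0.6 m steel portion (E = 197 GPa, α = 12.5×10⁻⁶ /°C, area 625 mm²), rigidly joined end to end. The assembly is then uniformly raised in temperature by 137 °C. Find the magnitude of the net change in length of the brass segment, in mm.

|ΔL| ≈ 0.446 mm

With the walls removed the bar would change length by δ_free = Σ αᵢΔT Lᵢ = 19.6×10⁻⁶×137×750 + 12.5×10⁻⁶×137×600 = 3.041 mm.
Since the ends are fixed, an axial force P builds up, equal in every segment, with P · Σ Lᵢ/(AᵢEᵢ) = δ_free.
Σ Lᵢ/(AᵢEᵢ) = 750/(350×104×10³) + 600/(625×197×10³) = 2.548×10⁻⁵ mm/N.
Hence P = δ_free / Σ(L/AE) = 3.041/2.548×10⁻⁵ = 119.4 kN (compressive).
For the brass segment, free thermal change = 19.6×10⁻⁶×137×750 = 2.014 mm and elastic change from P = 119400×750/(350×104×10³) = 2.46 mm; these oppose, so the net change is 0.446 mm (segment shortens).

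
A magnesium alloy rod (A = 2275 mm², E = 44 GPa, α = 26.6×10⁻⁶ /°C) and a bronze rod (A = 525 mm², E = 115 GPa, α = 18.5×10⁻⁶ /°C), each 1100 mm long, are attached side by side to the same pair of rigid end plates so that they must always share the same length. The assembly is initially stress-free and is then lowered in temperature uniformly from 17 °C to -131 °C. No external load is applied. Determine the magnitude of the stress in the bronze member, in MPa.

Both members must finish at the same length. With the larger α, the magnesium alloy tends to over-contract; the plates restrain it, putting the magnesium alloy in tension and the bronze in compression. With no external load the two internal forces are equal and opposite, magnitude P.
Setting the final lengths equal and cancelling L: (α₁ − α₂)ΔT = P/(A₁E₁) + P/(A₂E₂).
|α₁ − α₂|·ΔT = 8.1×10⁻⁶ × 148 = 0.001199.
1/(A₁E₁) + 1/(A₂E₂) = 1/(2275×44×10³) + 1/(525×115×10³) = 2.655×10⁻⁸ N⁻¹.
P = 0.001199 / 2.655×10⁻⁸ = 45150 N = 45.15 kN.
σ_{bronze} = P/A₂ = 45150/525 = 85.99 MPa, compressive.

σ ≈ 86 MPa (compressive)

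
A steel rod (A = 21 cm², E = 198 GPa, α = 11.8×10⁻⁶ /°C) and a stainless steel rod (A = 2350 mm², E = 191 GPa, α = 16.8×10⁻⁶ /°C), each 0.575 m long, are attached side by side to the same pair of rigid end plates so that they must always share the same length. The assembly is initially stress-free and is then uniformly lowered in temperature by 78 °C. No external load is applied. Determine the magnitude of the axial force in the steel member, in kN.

Both members must finish at the same length. With the larger α, the stainless steel tends to over-contract; the plates restrain it, putting the stainless steel in tension and the steel in compression. With no external load the two internal forces are equal and opposite, magnitude P.
Compatibility of the two members (thermal + elastic change equal): (α₁ − α₂)ΔT = P·[1/(A₁E₁) + 1/(A₂E₂)].
|α₁ − α₂|·ΔT = 5×10⁻⁶ × 78 = 0.00039.
1/(A₁E₁) + 1/(A₂E₂) = 1/(2100×198×10³) + 1/(2350×191×10³) = 4.633×10⁻⁹ N⁻¹.
P = 0.00039 / 4.633×10⁻⁹ = 84180 N = 84.18 kN.

P ≈ 84.2 kN (compressive in the steel)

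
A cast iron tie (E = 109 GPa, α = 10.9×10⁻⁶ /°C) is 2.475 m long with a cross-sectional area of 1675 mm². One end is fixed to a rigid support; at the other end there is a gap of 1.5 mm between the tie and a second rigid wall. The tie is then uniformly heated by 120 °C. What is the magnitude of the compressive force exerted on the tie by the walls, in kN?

P ≈ 128 kN

Unrestrained expansion: δ_free = αΔT L = 10.9×10⁻⁶ × 120 × 2475 = 3.237 mm.
This exceeds the 1.5 mm gap, so the wall pushes back. The portion of expansion that must be recovered elastically is δ_free − gap = 3.237 − 1.5 = 1.737 mm.
Compatibility: PL/(AE) = 1.737 mm, so σ = P/A = E × (1.737/2475) = 76.51 MPa.
P = σA = 76.51 × 1675 = 128.2 kN.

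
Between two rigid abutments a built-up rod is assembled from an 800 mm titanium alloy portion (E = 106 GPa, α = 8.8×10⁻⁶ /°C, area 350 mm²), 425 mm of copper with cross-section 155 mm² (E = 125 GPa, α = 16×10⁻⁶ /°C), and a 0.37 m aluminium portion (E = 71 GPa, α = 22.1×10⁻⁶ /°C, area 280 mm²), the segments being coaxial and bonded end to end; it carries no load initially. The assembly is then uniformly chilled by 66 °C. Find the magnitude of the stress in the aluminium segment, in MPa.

Free thermal contraction of the whole bar: Σ αᵢΔT Lᵢ = 8.8×10⁻⁶×66×800 + 16×10⁻⁶×66×425 + 22.1×10⁻⁶×66×370 = 1.453 mm.
The rigid supports impose zero overall length change; the single axial force P common to all segments must satisfy P Σ Lᵢ/(AᵢEᵢ) = δ_free.
Σ Lᵢ/(AᵢEᵢ) = 800/(350×106×10³) + 425/(155×125×10³) + 370/(280×71×10³) = 6.211×10⁻⁵ mm/N.
Hence P = δ_free / Σ(L/AE) = 1.453/6.211×10⁻⁵ = 23.4 kN (tensile).
σ_{aluminium} = P / A = 23400 / 280 = 83.56 MPa.

σ ≈ 83.6 MPa (tensile)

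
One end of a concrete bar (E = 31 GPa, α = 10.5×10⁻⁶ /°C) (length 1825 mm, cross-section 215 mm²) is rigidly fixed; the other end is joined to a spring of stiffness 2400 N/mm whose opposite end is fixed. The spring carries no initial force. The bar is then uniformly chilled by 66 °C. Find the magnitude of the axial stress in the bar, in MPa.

σ ≈ 8.52 MPa (tensile)

Free thermal contraction: δ_free = αΔT L = 10.5×10⁻⁶ × 66 × 1825 = 1.265 mm.
With a force P in the spring, the elastic change of the bar is PL/(AE) and that of the spring is P/k; compatibility requires their sum to equal δ_free.
P [ L/(AE) + 1/k ] = δ_free → P [ 1825/(215×31×10³) + 1/(2400) ] = 1.265.
P = 1.265 / 0.0006905 = 1832 N.
σ = P/A = 1832/215 = 8.519 MPa.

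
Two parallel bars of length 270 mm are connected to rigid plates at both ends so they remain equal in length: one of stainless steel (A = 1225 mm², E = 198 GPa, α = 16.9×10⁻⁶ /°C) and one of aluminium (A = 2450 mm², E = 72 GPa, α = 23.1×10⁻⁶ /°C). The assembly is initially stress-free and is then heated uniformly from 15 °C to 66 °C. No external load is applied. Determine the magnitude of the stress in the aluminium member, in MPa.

σ ≈ 13.2 MPa (compressive)

Equilibrium of a rigid end plate with no external load gives equal and opposite internal forces ±P in the two members. Since α_{aluminium} > α_{stainless steel}, heating drives the aluminium into compression and the stainless steel into tension.
Setting the final lengths equal and cancelling L: (α₁ − α₂)ΔT = P/(A₁E₁) + P/(A₂E₂).
|α₁ − α₂|·ΔT = 6.2×10⁻⁶ × 51 = 0.0003162.
1/(A₁E₁) + 1/(A₂E₂) = 1/(1225×198×10³) + 1/(2450×72×10³) = 9.792×10⁻⁹ N⁻¹.
So P = 0.0003162 / 9.792×10⁻⁹ = 32.29 kN.
σ_{aluminium} = P/A₂ = 32290/2450 = 13.18 MPa, compressive.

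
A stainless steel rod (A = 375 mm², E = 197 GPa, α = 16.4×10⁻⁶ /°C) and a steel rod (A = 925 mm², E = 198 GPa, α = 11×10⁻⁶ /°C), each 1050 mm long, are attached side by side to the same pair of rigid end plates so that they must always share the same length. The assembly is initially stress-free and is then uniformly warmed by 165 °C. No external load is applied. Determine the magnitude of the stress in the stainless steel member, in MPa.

σ ≈ 125 MPa (compressive)

Both members must finish at the same length. With the larger α, the stainless steel tends to over-expand; the plates restrain it, putting the stainless steel in compression and the steel in tension. With no external load the two internal forces are equal and opposite, magnitude P.
Setting the final lengths equal and cancelling L: (α₁ − α₂)ΔT = P/(A₁E₁) + P/(A₂E₂).
|α₁ − α₂|·ΔT = 5.4×10⁻⁶ × 165 = 0.000891.
1/(A₁E₁) + 1/(A₂E₂) = 1/(375×197×10³) + 1/(925×198×10³) = 1.9×10⁻⁸ N⁻¹.
So P = 0.000891 / 1.9×10⁻⁸ = 46.9 kN.
σ_{stainless steel} = P/A₁ = 46900/375 = 125.1 MPa, compressive.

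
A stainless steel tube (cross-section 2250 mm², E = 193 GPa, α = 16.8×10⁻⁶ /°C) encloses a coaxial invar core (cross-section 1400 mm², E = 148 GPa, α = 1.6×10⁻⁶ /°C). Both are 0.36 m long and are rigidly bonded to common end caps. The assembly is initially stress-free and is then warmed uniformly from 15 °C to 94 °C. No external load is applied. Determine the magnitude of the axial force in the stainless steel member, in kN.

P ≈ 168 kN (compressive in the stainless steel)

Both members must finish at the same length. With the larger α, the stainless steel tends to over-expand; the plates restrain it, putting the stainless steel in compression and the invar in tension. With no external load the two internal forces are equal and opposite, magnitude P.
Setting the final lengths equal and cancelling L: (α₁ − α₂)ΔT = P/(A₁E₁) + P/(A₂E₂).
|α₁ − α₂|·ΔT = 15.2×10⁻⁶ × 79 = 0.001201.
1/(A₁E₁) + 1/(A₂E₂) = 1/(2250×193×10³) + 1/(1400×148×10³) = 7.129×10⁻⁹ N⁻¹.
P = 0.001201 / 7.129×10⁻⁹ = 168400 N = 168.4 kN.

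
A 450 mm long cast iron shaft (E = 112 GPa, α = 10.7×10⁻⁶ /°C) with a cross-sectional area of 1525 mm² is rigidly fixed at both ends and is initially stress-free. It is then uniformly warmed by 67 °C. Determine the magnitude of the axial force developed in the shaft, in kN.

P ≈ 122 kN (compressive)

The ends cannot move, so σ = EαΔT = 112×10³ × 10.7×10⁻⁶ × 67 = 80.29 MPa.
Axial force P = σA = 80.29 × 1525 = 122400 N = 122.4 kN, compressive.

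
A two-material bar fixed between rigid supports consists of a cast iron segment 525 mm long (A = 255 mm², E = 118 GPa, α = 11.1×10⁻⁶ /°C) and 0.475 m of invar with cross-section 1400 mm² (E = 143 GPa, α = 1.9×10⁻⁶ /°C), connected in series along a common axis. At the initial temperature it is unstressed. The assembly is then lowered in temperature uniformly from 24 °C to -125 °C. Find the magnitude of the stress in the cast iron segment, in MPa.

σ ≈ 198 MPa (tensile)

Free thermal contraction of the whole bar: Σ αᵢΔT Lᵢ = 11.1×10⁻⁶×149×525 + 1.9×10⁻⁶×149×475 = 1.003 mm.
Since the ends are fixed, an axial force P builds up, equal in every segment, with P · Σ Lᵢ/(AᵢEᵢ) = δ_free.
The series flexibility is Σ Lᵢ/(AᵢEᵢ) = 525/(255×118×10³) + 475/(1400×143×10³) = 1.982×10⁻⁵ mm/N.
P = 1.003 / 1.982×10⁻⁵ = 50590 N = 50.59 kN, tensile.
σ_{cast iron} = P / A = 50590 / 255 = 198.4 MPa.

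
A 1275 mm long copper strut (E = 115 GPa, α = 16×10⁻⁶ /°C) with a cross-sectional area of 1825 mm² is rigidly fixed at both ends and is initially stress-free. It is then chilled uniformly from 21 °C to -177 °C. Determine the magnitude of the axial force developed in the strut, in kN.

P ≈ 665 kN (tensile)

Full restraint means ε = 0, so the stress is σ = EαΔT = 115×10³ × 16×10⁻⁶ × 198 = 364.3 MPa.
P = AEαΔT = 1825 × 115×10³ × 16×10⁻⁶ × 198 = 664.9 kN (tensile).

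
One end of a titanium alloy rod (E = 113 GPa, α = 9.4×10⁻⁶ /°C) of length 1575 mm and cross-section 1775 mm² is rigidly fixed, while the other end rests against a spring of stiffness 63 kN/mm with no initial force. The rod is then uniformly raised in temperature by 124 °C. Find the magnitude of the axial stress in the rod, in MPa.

σ ≈ 43.6 MPa (compressive)

The unrestrained thermal change is αΔT L = 9.4×10⁻⁶ × 124 × 1575 = 1.836 mm.
With a force P in the spring, the elastic change of the rod is PL/(AE) and that of the spring is P/k; compatibility requires their sum to equal δ_free.
So P = δ_free / [L/(AE) + 1/k] = 1.836 / [ 1575/(1775×113×10³) + 1/(63×10³) ].
P = 1.836 / 2.373×10⁻⁵ = 77380 N.
σ = P/A = 77380/1775 = 43.59 MPa.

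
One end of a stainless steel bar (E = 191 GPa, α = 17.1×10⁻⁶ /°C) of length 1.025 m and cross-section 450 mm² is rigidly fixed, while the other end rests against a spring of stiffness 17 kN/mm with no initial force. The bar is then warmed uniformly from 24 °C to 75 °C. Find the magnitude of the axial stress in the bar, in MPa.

σ ≈ 28.1 MPa (compressive)

Free thermal expansion: δ_free = αΔT L = 17.1×10⁻⁶ × 51 × 1025 = 0.8939 mm.
Let P be the compressive force at the spring. The bar shortens elastically by PL/(AE) and the spring compresses by P/k; together these equal δ_free.
P [ L/(AE) + 1/k ] = δ_free → P [ 1025/(450×191×10³) + 1/(17×10³) ] = 0.8939.
P = 0.8939 / 7.075×10⁻⁵ = 12630 N.
σ = P/A = 12630/450 = 28.08 MPa.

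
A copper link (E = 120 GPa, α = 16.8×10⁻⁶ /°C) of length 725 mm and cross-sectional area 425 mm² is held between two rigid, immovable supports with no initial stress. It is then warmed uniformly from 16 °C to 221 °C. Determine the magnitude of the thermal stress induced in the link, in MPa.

With length fixed, the mechanical strain must cancel the thermal strain αΔT = 16.8×10⁻⁶ × 205 = 3444×10⁻⁶.
Hence σ = E·αΔT = 120×10³ × 3444×10⁻⁶ = 413.3 MPa, compressive.

σ ≈ 413 MPa (compressive)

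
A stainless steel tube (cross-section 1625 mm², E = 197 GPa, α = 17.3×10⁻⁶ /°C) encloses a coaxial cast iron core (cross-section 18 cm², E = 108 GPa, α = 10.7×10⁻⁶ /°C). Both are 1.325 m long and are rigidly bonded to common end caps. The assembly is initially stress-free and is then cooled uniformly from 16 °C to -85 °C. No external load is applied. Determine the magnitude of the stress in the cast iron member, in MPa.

σ ≈ 44.8 MPa (compressive)

Both members must finish at the same length. With the larger α, the stainless steel tends to over-contract; the plates restrain it, putting the stainless steel in tension and the cast iron in compression. With no external load the two internal forces are equal and opposite, magnitude P.
Equating the net (thermal + elastic) strains gives |α₁ − α₂|·ΔT = P·[1/(A₁E₁) + 1/(A₂E₂)].
|α₁ − α₂|·ΔT = 6.6×10⁻⁶ × 101 = 0.0006666.
1/(A₁E₁) + 1/(A₂E₂) = 1/(1625×197×10³) + 1/(1800×108×10³) = 8.268×10⁻⁹ N⁻¹.
So P = 0.0006666 / 8.268×10⁻⁹ = 80.63 kN.
σ_{cast iron} = P/A₂ = 80630/1800 = 44.79 MPa, compressive.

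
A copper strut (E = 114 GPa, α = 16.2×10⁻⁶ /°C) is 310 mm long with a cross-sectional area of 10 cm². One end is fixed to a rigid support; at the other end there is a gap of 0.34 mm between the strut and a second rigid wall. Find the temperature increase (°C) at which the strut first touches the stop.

ΔT ≈ 67.7 °C

The gap closes when αΔT L = 0.34 mm, since the strut is still unstressed at that instant.
ΔT = 0.34 / (16.2×10⁻⁶ × 310) = 67.7 °C.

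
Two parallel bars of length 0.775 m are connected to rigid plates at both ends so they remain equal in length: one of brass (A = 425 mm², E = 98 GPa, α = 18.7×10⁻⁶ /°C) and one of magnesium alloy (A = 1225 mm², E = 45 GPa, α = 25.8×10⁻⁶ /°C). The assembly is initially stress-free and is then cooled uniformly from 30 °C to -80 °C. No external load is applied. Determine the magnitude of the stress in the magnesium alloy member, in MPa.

The magnesium alloy has the larger α, so on cooling it would change length more than the brass if both were free. The rigid plates force a common final length, so the magnesium alloy is put into tension and the brass into compression, with equal and opposite forces P (no external load).
Equating the net (thermal + elastic) strains gives |α₁ − α₂|·ΔT = P·[1/(A₁E₁) + 1/(A₂E₂)].
|α₁ − α₂|·ΔT = 7.1×10⁻⁶ × 110 = 0.000781.
1/(A₁E₁) + 1/(A₂E₂) = 1/(425×98×10³) + 1/(1225×45×10³) = 4.215×10⁻⁸ N⁻¹.
So P = 0.000781 / 4.215×10⁻⁸ = 18.53 kN.
σ_{magnesium alloy} = P/A₂ = 18530/1225 = 15.13 MPa, tensile.

σ ≈ 15.1 MPa (tensile)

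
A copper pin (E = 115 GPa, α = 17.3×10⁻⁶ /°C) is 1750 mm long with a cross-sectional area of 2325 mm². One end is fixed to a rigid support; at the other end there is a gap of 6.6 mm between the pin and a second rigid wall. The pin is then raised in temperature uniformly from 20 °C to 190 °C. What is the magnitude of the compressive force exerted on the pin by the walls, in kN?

P ≈ 0 kN

Free thermal elongation = αΔT L = 17.3×10⁻⁶ × 170 × 1750 = 5.147 mm.
Since δ_free = 5.15 mm is less than the 6.6 mm gap, the pin never touches the wall. No axial force develops.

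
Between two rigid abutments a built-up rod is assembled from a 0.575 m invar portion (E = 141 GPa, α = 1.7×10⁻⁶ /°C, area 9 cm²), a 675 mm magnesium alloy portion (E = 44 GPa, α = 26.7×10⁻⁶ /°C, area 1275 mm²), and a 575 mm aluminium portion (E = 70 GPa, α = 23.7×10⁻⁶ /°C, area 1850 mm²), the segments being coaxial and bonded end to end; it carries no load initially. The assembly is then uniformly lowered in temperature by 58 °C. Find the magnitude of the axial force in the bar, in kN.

P ≈ 90.1 kN (tensile)

Free thermal contraction of the whole bar: Σ αᵢΔT Lᵢ = 1.7×10⁻⁶×58×575 + 26.7×10⁻⁶×58×675 + 23.7×10⁻⁶×58×575 = 1.892 mm.
The rigid supports impose zero overall length change; the single axial force P common to all segments must satisfy P Σ Lᵢ/(AᵢEᵢ) = δ_free.
Σ Lᵢ/(AᵢEᵢ) = 575/(900×141×10³) + 675/(1275×44×10³) + 575/(1850×70×10³) = 2.1×10⁻⁵ mm/N.
P = 1.892 / 2.1×10⁻⁵ = 90100 N = 90.1 kN, tensile.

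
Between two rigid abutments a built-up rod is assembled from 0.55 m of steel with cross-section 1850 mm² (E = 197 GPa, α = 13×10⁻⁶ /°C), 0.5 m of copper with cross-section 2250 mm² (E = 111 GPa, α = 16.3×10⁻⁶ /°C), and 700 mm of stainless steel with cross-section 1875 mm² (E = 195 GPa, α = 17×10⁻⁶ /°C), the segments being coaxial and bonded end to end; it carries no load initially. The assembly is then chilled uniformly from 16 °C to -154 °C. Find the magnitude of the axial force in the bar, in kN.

P ≈ 852 kN (tensile)

With the walls removed the bar would change length by δ_free = Σ αᵢΔT Lᵢ = 13×10⁻⁶×170×550 + 16.3×10⁻⁶×170×500 + 17×10⁻⁶×170×700 = 4.624 mm.
The walls prevent any net length change, so an axial force P (same in every segment) develops. Compatibility: P · Σ Lᵢ/(AᵢEᵢ) = δ_free.
The series flexibility is Σ Lᵢ/(AᵢEᵢ) = 550/(1850×197×10³) + 500/(2250×111×10³) + 700/(1875×195×10³) = 5.426×10⁻⁶ mm/N.
So P = 4.624 / 5.426×10⁻⁶ = 852.2 kN, tensile.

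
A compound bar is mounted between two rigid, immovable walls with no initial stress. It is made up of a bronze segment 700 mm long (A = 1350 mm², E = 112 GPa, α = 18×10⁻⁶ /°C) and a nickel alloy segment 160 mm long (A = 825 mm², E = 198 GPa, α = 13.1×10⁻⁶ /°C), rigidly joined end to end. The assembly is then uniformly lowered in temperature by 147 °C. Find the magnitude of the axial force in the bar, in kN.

P ≈ 385 kN (tensile)

Free thermal contraction of the whole bar: Σ αᵢΔT Lᵢ = 18×10⁻⁶×147×700 + 13.1×10⁻⁶×147×160 = 2.16 mm.
The walls prevent any net length change, so an axial force P (same in every segment) develops. Compatibility: P · Σ Lᵢ/(AᵢEᵢ) = δ_free.
Σ Lᵢ/(AᵢEᵢ) = 700/(1350×112×10³) + 160/(825×198×10³) = 5.609×10⁻⁶ mm/N.
Hence P = δ_free / Σ(L/AE) = 2.16/5.609×10⁻⁶ = 385.1 kN (tensile).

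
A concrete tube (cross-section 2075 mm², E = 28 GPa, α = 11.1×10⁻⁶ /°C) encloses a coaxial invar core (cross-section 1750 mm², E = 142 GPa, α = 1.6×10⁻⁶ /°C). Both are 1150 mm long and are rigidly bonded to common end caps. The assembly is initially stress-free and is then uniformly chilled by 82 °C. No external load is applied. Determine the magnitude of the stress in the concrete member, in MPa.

σ ≈ 17.7 MPa (tensile)

The concrete has the larger α, so on cooling it would change length more than the invar if both were free. The rigid plates force a common final length, so the concrete is put into tension and the invar into compression, with equal and opposite forces P (no external load).
Setting the final lengths equal and cancelling L: (α₁ − α₂)ΔT = P/(A₁E₁) + P/(A₂E₂).
|α₁ − α₂|·ΔT = 9.5×10⁻⁶ × 82 = 0.000779.
1/(A₁E₁) + 1/(A₂E₂) = 1/(2075×28×10³) + 1/(1750×142×10³) = 2.124×10⁻⁸ N⁻¹.
So P = 0.000779 / 2.124×10⁻⁸ = 36.68 kN.
σ_{concrete} = P/A₁ = 36680/2075 = 17.68 MPa, tensile.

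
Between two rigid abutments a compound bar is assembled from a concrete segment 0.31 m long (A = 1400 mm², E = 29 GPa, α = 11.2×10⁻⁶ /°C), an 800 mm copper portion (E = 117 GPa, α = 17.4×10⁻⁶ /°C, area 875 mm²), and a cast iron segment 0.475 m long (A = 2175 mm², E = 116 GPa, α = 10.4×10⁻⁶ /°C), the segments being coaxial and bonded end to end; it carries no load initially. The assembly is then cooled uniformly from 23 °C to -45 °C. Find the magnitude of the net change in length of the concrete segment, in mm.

Free thermal contraction of the whole bar: Σ αᵢΔT Lᵢ = 11.2×10⁻⁶×68×310 + 17.4×10⁻⁶×68×800 + 10.4×10⁻⁶×68×475 = 1.519 mm.
Since the ends are fixed, an axial force P builds up, equal in every segment, with P · Σ Lᵢ/(AᵢEᵢ) = δ_free.
The series flexibility is Σ Lᵢ/(AᵢEᵢ) = 310/(1400×29×10³) + 800/(875×117×10³) + 475/(2175×116×10³) = 1.733×10⁻⁵ mm/N.
So P = 1.519 / 1.733×10⁻⁵ = 87.61 kN, tensile.
For the concrete segment, free thermal change = 11.2×10⁻⁶×68×310 = 0.2361 mm and elastic change from P = 87610×310/(1400×29×10³) = 0.669 mm; these oppose, so the net change is 0.433 mm (segment lengthens).

|ΔL| ≈ 0.433 mm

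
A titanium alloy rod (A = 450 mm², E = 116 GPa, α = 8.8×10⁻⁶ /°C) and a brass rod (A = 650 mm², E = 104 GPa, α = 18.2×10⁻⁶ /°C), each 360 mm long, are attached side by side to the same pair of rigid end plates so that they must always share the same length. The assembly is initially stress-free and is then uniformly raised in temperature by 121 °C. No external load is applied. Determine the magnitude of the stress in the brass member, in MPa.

σ ≈ 51.5 MPa (compressive)

Equilibrium of a rigid end plate with no external load gives equal and opposite internal forces ±P in the two members. Since α_{brass} > α_{titanium alloy}, heating drives the brass into compression and the titanium alloy into tension.
Equating the net (thermal + elastic) strains gives |α₁ − α₂|·ΔT = P·[1/(A₁E₁) + 1/(A₂E₂)].
|α₁ − α₂|·ΔT = 9.4×10⁻⁶ × 121 = 0.001137.
1/(A₁E₁) + 1/(A₂E₂) = 1/(450×116×10³) + 1/(650×104×10³) = 3.395×10⁻⁸ N⁻¹.
So P = 0.001137 / 3.395×10⁻⁸ = 33.5 kN.
σ_{brass} = P/A₂ = 33500/650 = 51.54 MPa, compressive.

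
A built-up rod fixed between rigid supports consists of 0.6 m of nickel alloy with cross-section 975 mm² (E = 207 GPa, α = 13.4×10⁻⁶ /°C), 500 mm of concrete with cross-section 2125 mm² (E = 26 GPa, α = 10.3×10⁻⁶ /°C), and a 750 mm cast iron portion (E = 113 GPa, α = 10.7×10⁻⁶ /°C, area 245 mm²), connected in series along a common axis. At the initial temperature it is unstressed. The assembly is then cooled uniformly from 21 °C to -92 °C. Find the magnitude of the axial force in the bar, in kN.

With the walls removed the bar would change length by δ_free = Σ αᵢΔT Lᵢ = 13.4×10⁻⁶×113×600 + 10.3×10⁻⁶×113×500 + 10.7×10⁻⁶×113×750 = 2.397 mm.
Since the ends are fixed, an axial force P builds up, equal in every segment, with P · Σ Lᵢ/(AᵢEᵢ) = δ_free.
Σ Lᵢ/(AᵢEᵢ) = 600/(975×207×10³) + 500/(2125×26×10³) + 750/(245×113×10³) = 3.911×10⁻⁵ mm/N.
So P = 2.397 / 3.911×10⁻⁵ = 61.29 kN, tensile.

P ≈ 61.3 kN (tensile)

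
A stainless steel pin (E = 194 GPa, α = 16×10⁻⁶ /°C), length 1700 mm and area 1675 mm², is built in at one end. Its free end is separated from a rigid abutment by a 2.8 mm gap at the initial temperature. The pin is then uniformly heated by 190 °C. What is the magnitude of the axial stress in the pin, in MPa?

Unrestrained expansion: δ_free = αΔT L = 16×10⁻⁶ × 190 × 1700 = 5.168 mm.
The gap closes (δ_free > 2.8 mm) and the wall then resists a further 5.168 − 2.8 = 2.368 mm of expansion.
Compatibility: PL/(AE) = 2.368 mm, so σ = P/A = E × (2.368/1700) = 270.2 MPa.

σ ≈ 270 MPa (compressive)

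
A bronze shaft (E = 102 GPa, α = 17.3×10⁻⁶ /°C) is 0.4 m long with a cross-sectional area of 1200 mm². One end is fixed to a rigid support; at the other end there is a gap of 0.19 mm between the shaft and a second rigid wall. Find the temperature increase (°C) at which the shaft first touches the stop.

Contact occurs when the free expansion equals the gap: αΔT L = 0.19 mm.
So ΔT = g/(αL) = 0.19/(17.3×10⁻⁶ × 400) = 27.46 °C.

ΔT ≈ 27.5 °C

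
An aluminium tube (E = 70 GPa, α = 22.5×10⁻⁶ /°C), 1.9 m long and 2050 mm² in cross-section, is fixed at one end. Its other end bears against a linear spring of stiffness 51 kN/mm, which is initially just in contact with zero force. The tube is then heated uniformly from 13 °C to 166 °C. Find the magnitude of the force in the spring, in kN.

P ≈ 199 kN

The unrestrained thermal change is αΔT L = 22.5×10⁻⁶ × 153 × 1900 = 6.541 mm.
With a force P in the spring, the elastic change of the tube is PL/(AE) and that of the spring is P/k; compatibility requires their sum to equal δ_free.
So P = δ_free / [L/(AE) + 1/k] = 6.541 / [ 1900/(2050×70×10³) + 1/(51×10³) ].
P = 6.541 / 3.285×10⁻⁵ = 199100 N.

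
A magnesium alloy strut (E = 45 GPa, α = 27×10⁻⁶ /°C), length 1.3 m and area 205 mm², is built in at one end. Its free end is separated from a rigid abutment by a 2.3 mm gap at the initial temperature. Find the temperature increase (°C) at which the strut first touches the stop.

The gap closes when αΔT L = 2.3 mm, since the strut is still unstressed at that instant.
ΔT = 2.3 / (27×10⁻⁶ × 1300) = 65.53 °C.

ΔT ≈ 65.5 °C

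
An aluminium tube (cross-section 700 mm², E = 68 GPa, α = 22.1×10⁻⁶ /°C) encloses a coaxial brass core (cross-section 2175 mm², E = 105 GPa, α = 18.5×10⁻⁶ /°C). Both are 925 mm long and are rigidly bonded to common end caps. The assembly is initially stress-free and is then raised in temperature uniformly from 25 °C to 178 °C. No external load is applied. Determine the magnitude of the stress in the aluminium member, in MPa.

σ ≈ 31 MPa (compressive)

The aluminium has the larger α, so on heating it would change length more than the brass if both were free. The rigid plates force a common final length, so the aluminium is put into compression and the brass into tension, with equal and opposite forces P (no external load).
Setting the final lengths equal and cancelling L: (α₁ − α₂)ΔT = P/(A₁E₁) + P/(A₂E₂).
|α₁ − α₂|·ΔT = 3.6×10⁻⁶ × 153 = 0.0005508.
1/(A₁E₁) + 1/(A₂E₂) = 1/(700×68×10³) + 1/(2175×105×10³) = 2.539×10⁻⁸ N⁻¹.
P = 0.0005508 / 2.539×10⁻⁸ = 21700 N = 21.7 kN.
σ_{aluminium} = P/A₁ = 21700/700 = 30.99 MPa, compressive.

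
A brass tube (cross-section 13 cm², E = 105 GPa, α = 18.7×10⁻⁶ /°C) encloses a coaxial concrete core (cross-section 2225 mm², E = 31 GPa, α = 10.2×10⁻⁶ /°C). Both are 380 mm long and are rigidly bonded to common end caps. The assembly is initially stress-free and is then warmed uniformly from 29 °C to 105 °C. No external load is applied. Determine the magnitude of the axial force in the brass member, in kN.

P ≈ 29.6 kN (compressive in the brass)

Equilibrium of a rigid end plate with no external load gives equal and opposite internal forces ±P in the two members. Since α_{brass} > α_{concrete}, heating drives the brass into compression and the concrete into tension.
Setting the final lengths equal and cancelling L: (α₁ − α₂)ΔT = P/(A₁E₁) + P/(A₂E₂).
|α₁ − α₂|·ΔT = 8.5×10⁻⁶ × 76 = 0.000646.
1/(A₁E₁) + 1/(A₂E₂) = 1/(1300×105×10³) + 1/(2225×31×10³) = 2.182×10⁻⁸ N⁻¹.
P = 0.000646 / 2.182×10⁻⁸ = 29600 N = 29.6 kN.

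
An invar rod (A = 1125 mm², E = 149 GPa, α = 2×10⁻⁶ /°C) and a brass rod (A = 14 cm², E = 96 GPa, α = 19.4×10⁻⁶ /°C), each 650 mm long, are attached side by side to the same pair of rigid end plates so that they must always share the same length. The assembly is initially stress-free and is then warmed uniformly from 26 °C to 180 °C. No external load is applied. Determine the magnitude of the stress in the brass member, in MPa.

σ ≈ 143 MPa (compressive)

Both members must finish at the same length. With the larger α, the brass tends to over-expand; the plates restrain it, putting the brass in compression and the invar in tension. With no external load the two internal forces are equal and opposite, magnitude P.
Setting the final lengths equal and cancelling L: (α₁ − α₂)ΔT = P/(A₁E₁) + P/(A₂E₂).
|α₁ − α₂|·ΔT = 17.4×10⁻⁶ × 154 = 0.00268.
1/(A₁E₁) + 1/(A₂E₂) = 1/(1125×149×10³) + 1/(1400×96×10³) = 1.341×10⁻⁸ N⁻¹.
P = 0.00268 / 1.341×10⁻⁸ = 199900 N = 199.9 kN.
σ_{brass} = P/A₂ = 199900/1400 = 142.8 MPa, compressive.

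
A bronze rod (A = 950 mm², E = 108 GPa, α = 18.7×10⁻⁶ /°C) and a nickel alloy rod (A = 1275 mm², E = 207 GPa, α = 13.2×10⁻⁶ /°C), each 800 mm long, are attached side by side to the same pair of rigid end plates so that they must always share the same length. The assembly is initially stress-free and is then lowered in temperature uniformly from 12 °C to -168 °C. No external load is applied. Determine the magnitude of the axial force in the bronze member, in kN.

Equilibrium of a rigid end plate with no external load gives equal and opposite internal forces ±P in the two members. Since α_{bronze} > α_{nickel alloy}, cooling drives the bronze into tension and the nickel alloy into compression.
Equating the net (thermal + elastic) strains gives |α₁ − α₂|·ΔT = P·[1/(A₁E₁) + 1/(A₂E₂)].
|α₁ − α₂|·ΔT = 5.5×10⁻⁶ × 180 = 0.00099.
1/(A₁E₁) + 1/(A₂E₂) = 1/(950×108×10³) + 1/(1275×207×10³) = 1.354×10⁻⁸ N⁻¹.
P = 0.00099 / 1.354×10⁻⁸ = 73140 N = 73.14 kN.

P ≈ 73.1 kN (tensile in the bronze)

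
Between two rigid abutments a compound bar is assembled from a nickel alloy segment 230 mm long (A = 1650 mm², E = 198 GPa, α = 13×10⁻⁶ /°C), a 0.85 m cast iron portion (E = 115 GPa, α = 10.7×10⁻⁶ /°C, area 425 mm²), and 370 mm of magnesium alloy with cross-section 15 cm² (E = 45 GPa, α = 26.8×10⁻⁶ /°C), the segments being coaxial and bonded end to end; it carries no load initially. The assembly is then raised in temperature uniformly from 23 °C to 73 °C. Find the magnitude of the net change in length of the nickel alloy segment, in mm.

If the supports were absent, the total length change would be Σ αᵢΔT Lᵢ = 13×10⁻⁶×50×230 + 10.7×10⁻⁶×50×850 + 26.8×10⁻⁶×50×370 = 1.1 mm.
Since the ends are fixed, an axial force P builds up, equal in every segment, with P · Σ Lᵢ/(AᵢEᵢ) = δ_free.
The series flexibility is Σ Lᵢ/(AᵢEᵢ) = 230/(1650×198×10³) + 850/(425×115×10³) + 370/(1500×45×10³) = 2.358×10⁻⁵ mm/N.
P = 1.1 / 2.358×10⁻⁵ = 46660 N = 46.66 kN, compressive.
For the nickel alloy segment, free thermal change = 13×10⁻⁶×50×230 = 0.1495 mm and elastic change from P = 46660×230/(1650×198×10³) = 0.03285 mm; these oppose, so the net change is 0.117 mm (segment lengthens).

|ΔL| ≈ 0.117 mm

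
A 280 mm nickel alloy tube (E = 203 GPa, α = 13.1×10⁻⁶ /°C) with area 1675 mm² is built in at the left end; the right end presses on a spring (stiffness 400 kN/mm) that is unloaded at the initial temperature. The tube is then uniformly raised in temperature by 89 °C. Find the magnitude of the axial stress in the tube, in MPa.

σ ≈ 58.6 MPa (compressive)

If the spring were absent the tube would lengthen by αΔT L = 13.1×10⁻⁶ × 89 × 280 = 0.3265 mm.
With a force P in the spring, the elastic change of the tube is PL/(AE) and that of the spring is P/k; compatibility requires their sum to equal δ_free.
P [ L/(AE) + 1/k ] = δ_free → P [ 280/(1675×203×10³) + 1/(400×10³) ] = 0.3265.
P = 0.3265 / 3.323×10⁻⁶ = 98230 N.
σ = P/A = 98230/1675 = 58.64 MPa.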